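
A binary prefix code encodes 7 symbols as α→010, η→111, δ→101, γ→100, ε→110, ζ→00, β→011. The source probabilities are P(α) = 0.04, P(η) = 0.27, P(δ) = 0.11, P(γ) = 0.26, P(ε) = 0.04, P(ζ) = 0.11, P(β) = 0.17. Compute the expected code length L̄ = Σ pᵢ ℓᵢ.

2.89 bits/symbol

L̄ = Σ pᵢ·ℓᵢ = 0.04·3 + 0.27·3 + 0.11·3 + 0.26·3 + 0.04·3 + 0.11·2 + 0.17·3 = 2.89 bits/symbol.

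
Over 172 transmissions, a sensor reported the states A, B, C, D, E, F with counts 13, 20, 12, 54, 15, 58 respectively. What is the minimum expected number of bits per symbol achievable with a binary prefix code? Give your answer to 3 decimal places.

Probabilities are the counts divided by 172.
Repeatedly combine the two least-probable nodes; the expected code length is the sum of the merged weights.
merge 3/43 + 13/172 → 25/172
merge 15/172 + 5/43 → 35/172
merge 25/172 + 35/172 → 15/43
merge 27/86 + 29/86 → 28/43
merge 15/43 + 28/43 → 1
L = 25/172 + 35/172 + 15/43 + 28/43 + 1 = 101/43 ≈ 2.349 bits/symbol.

2.349 bits/symbol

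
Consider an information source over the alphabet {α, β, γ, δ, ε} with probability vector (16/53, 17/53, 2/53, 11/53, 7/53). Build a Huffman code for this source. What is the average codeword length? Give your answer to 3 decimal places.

2.170 bits/symbol

Repeatedly combine the two least-probable nodes; the expected code length is the sum of the merged weights.
merge 2/53 + 7/53 → 9/53
merge 9/53 + 11/53 → 20/53
merge 16/53 + 17/53 → 33/53
merge 20/53 + 33/53 → 1
L = 9/53 + 20/53 + 33/53 + 1 = 115/53 ≈ 2.170 bits/symbol.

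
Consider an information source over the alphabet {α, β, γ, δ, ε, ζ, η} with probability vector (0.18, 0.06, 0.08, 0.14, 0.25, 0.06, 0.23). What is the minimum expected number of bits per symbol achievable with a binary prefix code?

Repeatedly combine the two least-probable nodes; the expected code length is the sum of the merged weights.
merge 3/50 + 3/50 → 3/25
merge 2/25 + 3/25 → 1/5
merge 7/50 + 9/50 → 8/25
merge 1/5 + 23/100 → 43/100
merge 1/4 + 8/25 → 57/100
merge 43/100 + 57/100 → 1
L = 3/25 + 1/5 + 8/25 + 43/100 + 57/100 + 1 = 66/25 = 2.64 bits/symbol.

2.64 bits/symbol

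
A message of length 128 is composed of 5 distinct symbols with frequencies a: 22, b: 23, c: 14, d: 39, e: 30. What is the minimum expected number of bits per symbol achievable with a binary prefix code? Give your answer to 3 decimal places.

2.281 bits/symbol

Probabilities are the counts divided by 128.
Repeatedly combine the two least-probable nodes; the expected code length is the sum of the merged weights.
merge 7/64 + 11/64 → 9/32
merge 23/128 + 15/64 → 53/128
merge 9/32 + 39/128 → 75/128
merge 53/128 + 75/128 → 1
L = 9/32 + 53/128 + 75/128 + 1 = 73/32 ≈ 2.281 bits/symbol.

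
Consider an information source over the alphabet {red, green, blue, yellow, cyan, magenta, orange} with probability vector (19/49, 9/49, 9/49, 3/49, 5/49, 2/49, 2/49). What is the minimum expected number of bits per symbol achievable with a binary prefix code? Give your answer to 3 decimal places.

Repeatedly combine the two least-probable nodes; the expected code length is the sum of the merged weights.
merge 2/49 + 2/49 → 4/49
merge 3/49 + 4/49 → 1/7
merge 5/49 + 1/7 → 12/49
merge 9/49 + 9/49 → 18/49
merge 12/49 + 18/49 → 30/49
merge 19/49 + 30/49 → 1
L = 4/49 + 1/7 + 12/49 + 18/49 + 30/49 + 1 = 120/49 ≈ 2.449 bits/symbol.

2.449 bits/symbol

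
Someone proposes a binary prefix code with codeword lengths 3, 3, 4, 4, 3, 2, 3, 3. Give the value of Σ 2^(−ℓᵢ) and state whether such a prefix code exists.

With common denominator 2^4 = 16: Σ 2^(−ℓᵢ) = 2/16 + 2/16 + 1/16 + 1/16 + 2/16 + 4/16 + 2/16 + 2/16 = 16/16 = 1.
Kraft's inequality requires Σ ≤ 1; here Σ = 1 ≤ 1, so such a prefix code exists.

1; yes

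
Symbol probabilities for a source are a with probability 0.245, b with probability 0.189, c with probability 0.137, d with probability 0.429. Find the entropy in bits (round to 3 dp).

H = −Σ pᵢ log₂ pᵢ.
−0.245·log₂(0.245) = 0.4971
−0.189·log₂(0.189) = 0.4543
−0.137·log₂(0.137) = 0.3929
−0.429·log₂(0.429) = 0.5238
Sum ≈ 1.8681 → 1.868 bits.

1.868 bits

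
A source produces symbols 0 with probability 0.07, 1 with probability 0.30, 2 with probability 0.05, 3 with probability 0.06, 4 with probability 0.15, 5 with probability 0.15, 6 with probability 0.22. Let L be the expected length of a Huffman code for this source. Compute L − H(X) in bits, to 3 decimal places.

0.039 bits

Entropy H = −Σ p log₂ p ≈ 2.5509 bits.
Huffman merges: 1/20+3/50→11/100; 7/100+11/100→9/50; 3/20+3/20→3/10; 9/50+11/50→2/5; 3/10+3/10→3/5; 2/5+3/5→1. L = 259/100 ≈ 2.5900.
L − H = 2.5900 − 2.5509 = 0.039 bits.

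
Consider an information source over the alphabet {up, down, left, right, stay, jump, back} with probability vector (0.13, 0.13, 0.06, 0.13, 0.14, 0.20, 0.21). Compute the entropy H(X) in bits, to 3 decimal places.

2.726 bits

H = −Σ pᵢ log₂ pᵢ.
−0.13·log₂(0.13) = 0.3826
−0.13·log₂(0.13) = 0.3826
−0.06·log₂(0.06) = 0.2435
−0.13·log₂(0.13) = 0.3826
−0.14·log₂(0.14) = 0.3971
−0.20·log₂(0.20) = 0.4644
−0.21·log₂(0.21) = 0.4728
Sum ≈ 2.7258 → 2.726 bits.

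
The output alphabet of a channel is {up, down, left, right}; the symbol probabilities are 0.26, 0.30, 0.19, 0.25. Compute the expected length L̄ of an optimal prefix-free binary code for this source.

2 bits/symbol

Repeatedly combine the two least-probable nodes; the expected code length is the sum of the merged weights.
merge 19/100 + 1/4 → 11/25
merge 13/50 + 3/10 → 14/25
merge 11/25 + 14/25 → 1
L = 11/25 + 14/25 + 1 = 2 bits/symbol.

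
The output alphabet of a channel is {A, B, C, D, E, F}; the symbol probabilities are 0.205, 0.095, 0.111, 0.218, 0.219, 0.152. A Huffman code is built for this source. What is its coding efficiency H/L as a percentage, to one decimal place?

Entropy H = −Σ p log₂ p ≈ 2.5153 bits.
Huffman merges: 19/200+111/1000→103/500; 19/125+41/200→357/1000; 103/500+109/500→53/125; 219/1000+357/1000→72/125; 53/125+72/125→1. L = 2563/1000 ≈ 2.5630.
Efficiency = H/L = 2.5153/2.5630 = 98.1%.

98.1%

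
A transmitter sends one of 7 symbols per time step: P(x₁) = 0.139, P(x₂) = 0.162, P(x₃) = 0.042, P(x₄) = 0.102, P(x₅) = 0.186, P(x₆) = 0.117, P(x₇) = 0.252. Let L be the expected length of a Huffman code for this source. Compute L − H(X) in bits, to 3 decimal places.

Entropy H = −Σ p log₂ p ≈ 2.6637 bits.
Huffman merges: 21/500+51/500→18/125; 117/1000+139/1000→32/125; 18/125+81/500→153/500; 93/500+63/250→219/500; 32/125+153/500→281/500; 219/500+281/500→1. L = 1353/500 ≈ 2.7060.
L − H = 2.7060 − 2.6637 = 0.042 bits.

0.042 bits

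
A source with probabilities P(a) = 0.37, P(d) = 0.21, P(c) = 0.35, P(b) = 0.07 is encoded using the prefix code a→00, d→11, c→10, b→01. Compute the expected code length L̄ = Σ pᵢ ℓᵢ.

L̄ = Σ pᵢ·ℓᵢ = 0.37·2 + 0.21·2 + 0.35·2 + 0.07·2 = 2 bits/symbol.

2 bits/symbol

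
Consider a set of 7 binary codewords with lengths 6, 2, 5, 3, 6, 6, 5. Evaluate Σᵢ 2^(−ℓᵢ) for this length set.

With common denominator 2^6 = 64: Σ 2^(−ℓᵢ) = 1/64 + 16/64 + 2/64 + 8/64 + 1/64 + 1/64 + 2/64 = 31/64 = 0.484375.

0.484375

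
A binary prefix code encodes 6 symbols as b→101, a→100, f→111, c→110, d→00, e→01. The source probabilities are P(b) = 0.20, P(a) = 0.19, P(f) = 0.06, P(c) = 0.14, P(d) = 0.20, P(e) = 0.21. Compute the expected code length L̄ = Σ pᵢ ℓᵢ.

2.59 bits/symbol

L̄ = Σ pᵢ·ℓᵢ = 0.20·3 + 0.19·3 + 0.06·3 + 0.14·3 + 0.20·2 + 0.21·2 = 2.59 bits/symbol.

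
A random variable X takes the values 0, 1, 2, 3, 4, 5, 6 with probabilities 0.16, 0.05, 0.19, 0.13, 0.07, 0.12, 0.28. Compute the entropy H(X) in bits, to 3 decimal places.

2.627 bits

H = −Σ pᵢ log₂ pᵢ.
−0.16·log₂(0.16) = 0.4230
−0.05·log₂(0.05) = 0.2161
−0.19·log₂(0.19) = 0.4552
−0.13·log₂(0.13) = 0.3826
−0.07·log₂(0.07) = 0.2686
−0.12·log₂(0.12) = 0.3671
−0.28·log₂(0.28) = 0.5142
Sum ≈ 2.6268 → 2.627 bits.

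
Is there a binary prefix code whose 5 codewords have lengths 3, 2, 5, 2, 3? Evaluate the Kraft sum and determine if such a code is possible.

0.78125; yes

With common denominator 2^5 = 32: Σ 2^(−ℓᵢ) = 4/32 + 8/32 + 1/32 + 8/32 + 4/32 = 25/32 = 0.78125.
Kraft's inequality requires Σ ≤ 1; here Σ = 0.78125 ≤ 1, so such a prefix code exists.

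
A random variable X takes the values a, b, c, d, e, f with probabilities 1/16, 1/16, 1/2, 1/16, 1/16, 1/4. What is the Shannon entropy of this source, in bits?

Each probability is a power of 1/2, so log₂(1/p) is an integer.
H = Σ p·log₂(1/p) = 1/16·4 + 1/16·4 + 1/2·1 + 1/16·4 + 1/16·4 + 1/4·2 = 2 bits.

2 bits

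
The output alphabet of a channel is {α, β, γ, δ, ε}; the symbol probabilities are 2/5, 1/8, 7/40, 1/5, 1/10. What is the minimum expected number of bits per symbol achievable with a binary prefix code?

Repeatedly combine the two least-probable nodes; the expected code length is the sum of the merged weights.
merge 1/10 + 1/8 → 9/40
merge 7/40 + 1/5 → 3/8
merge 9/40 + 3/8 → 3/5
merge 2/5 + 3/5 → 1
L = 9/40 + 3/8 + 3/5 + 1 = 11/5 = 2.2 bits/symbol.

2.2 bits/symbol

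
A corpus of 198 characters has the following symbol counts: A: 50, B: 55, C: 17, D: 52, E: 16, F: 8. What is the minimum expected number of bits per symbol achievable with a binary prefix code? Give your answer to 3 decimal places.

2.328 bits/symbol

Probabilities are the counts divided by 198.
Repeatedly combine the two least-probable nodes; the expected code length is the sum of the merged weights.
merge 4/99 + 8/99 → 4/33
merge 17/198 + 4/33 → 41/198
merge 41/198 + 25/99 → 91/198
merge 26/99 + 5/18 → 107/198
merge 91/198 + 107/198 → 1
L = 4/33 + 41/198 + 91/198 + 107/198 + 1 = 461/198 ≈ 2.328 bits/symbol.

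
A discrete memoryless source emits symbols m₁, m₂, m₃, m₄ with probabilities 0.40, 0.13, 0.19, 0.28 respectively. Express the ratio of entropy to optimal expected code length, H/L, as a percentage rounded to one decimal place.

Entropy H = −Σ p log₂ p ≈ 1.8809 bits.
Huffman merges: 13/100+19/100→8/25; 7/25+8/25→3/5; 2/5+3/5→1. L = 48/25 ≈ 1.9200.
Efficiency = H/L = 1.8809/1.9200 = 98.0%.

98.0%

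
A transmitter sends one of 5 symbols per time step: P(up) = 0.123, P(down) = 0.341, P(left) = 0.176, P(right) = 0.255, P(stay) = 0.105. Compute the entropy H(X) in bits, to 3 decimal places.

H = −Σ pᵢ log₂ pᵢ.
−0.123·log₂(0.123) = 0.3719
−0.341·log₂(0.341) = 0.5293
−0.176·log₂(0.176) = 0.4411
−0.255·log₂(0.255) = 0.5027
−0.105·log₂(0.105) = 0.3414
Sum ≈ 2.1864 → 2.186 bits.

2.186 bits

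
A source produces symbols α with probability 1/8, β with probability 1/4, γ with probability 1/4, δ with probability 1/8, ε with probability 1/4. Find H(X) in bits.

2.25 bits

Each probability is a power of 1/2, so log₂(1/p) is an integer.
H = Σ p·log₂(1/p) = 1/8·3 + 1/4·2 + 1/4·2 + 1/8·3 + 1/4·2 = 2.25 bits.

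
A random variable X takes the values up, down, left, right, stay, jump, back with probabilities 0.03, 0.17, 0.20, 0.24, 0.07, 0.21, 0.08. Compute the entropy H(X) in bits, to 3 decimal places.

2.578 bits

H = −Σ pᵢ log₂ pᵢ.
−0.03·log₂(0.03) = 0.1518
−0.17·log₂(0.17) = 0.4346
−0.20·log₂(0.20) = 0.4644
−0.24·log₂(0.24) = 0.4941
−0.07·log₂(0.07) = 0.2686
−0.21·log₂(0.21) = 0.4728
−0.08·log₂(0.08) = 0.2915
Sum ≈ 2.5778 → 2.578 bits.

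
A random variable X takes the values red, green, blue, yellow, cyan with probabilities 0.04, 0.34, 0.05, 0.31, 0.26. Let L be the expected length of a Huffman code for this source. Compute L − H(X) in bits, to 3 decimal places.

Entropy H = −Σ p log₂ p ≈ 1.9601 bits.
Huffman merges: 1/25+1/20→9/100; 9/100+13/50→7/20; 31/100+17/50→13/20; 7/20+13/20→1. L = 209/100 ≈ 2.0900.
L − H = 2.0900 − 1.9601 = 0.130 bits.

0.130 bits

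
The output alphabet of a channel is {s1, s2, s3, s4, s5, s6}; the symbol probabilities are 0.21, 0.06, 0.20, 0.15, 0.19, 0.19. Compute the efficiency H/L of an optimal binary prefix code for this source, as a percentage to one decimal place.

96.6%

Entropy H = −Σ p log₂ p ≈ 2.5017 bits.
Huffman merges: 3/50+3/20→21/100; 19/100+19/100→19/50; 1/5+21/100→41/100; 21/100+19/50→59/100; 41/100+59/100→1. L = 259/100 ≈ 2.5900.
Efficiency = H/L = 2.5017/2.5900 = 96.6%.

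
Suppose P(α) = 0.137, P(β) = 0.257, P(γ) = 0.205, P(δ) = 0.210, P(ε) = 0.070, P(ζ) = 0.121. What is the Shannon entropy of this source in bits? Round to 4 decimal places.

2.4754 bits

H = −Σ pᵢ log₂ pᵢ.
−0.137·log₂(0.137) = 0.3929
−0.257·log₂(0.257) = 0.5038
−0.205·log₂(0.205) = 0.4687
−0.210·log₂(0.210) = 0.4728
−0.070·log₂(0.070) = 0.2686
−0.121·log₂(0.121) = 0.3687
Sum ≈ 2.4754 → 2.4754 bits.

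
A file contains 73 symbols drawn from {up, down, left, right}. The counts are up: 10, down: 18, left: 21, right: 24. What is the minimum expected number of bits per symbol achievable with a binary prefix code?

2 bits/symbol

Probabilities are the counts divided by 73.
Repeatedly combine the two least-probable nodes; the expected code length is the sum of the merged weights.
merge 10/73 + 18/73 → 28/73
merge 21/73 + 24/73 → 45/73
merge 28/73 + 45/73 → 1
L = 28/73 + 45/73 + 1 = 2 bits/symbol.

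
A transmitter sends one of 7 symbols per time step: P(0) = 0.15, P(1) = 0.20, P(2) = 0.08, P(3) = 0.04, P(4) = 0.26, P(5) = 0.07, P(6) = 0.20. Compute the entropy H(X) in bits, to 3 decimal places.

2.590 bits

H = −Σ pᵢ log₂ pᵢ.
−0.15·log₂(0.15) = 0.4105
−0.20·log₂(0.20) = 0.4644
−0.08·log₂(0.08) = 0.2915
−0.04·log₂(0.04) = 0.1858
−0.26·log₂(0.26) = 0.5053
−0.07·log₂(0.07) = 0.2686
−0.20·log₂(0.20) = 0.4644
Sum ≈ 2.5904 → 2.590 bits.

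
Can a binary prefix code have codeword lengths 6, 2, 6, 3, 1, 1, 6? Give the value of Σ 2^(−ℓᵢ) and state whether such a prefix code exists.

1.421875; no

With common denominator 2^6 = 64: Σ 2^(−ℓᵢ) = 1/64 + 16/64 + 1/64 + 8/64 + 32/64 + 32/64 + 1/64 = 91/64 = 1.421875.
Kraft's inequality requires Σ ≤ 1; here Σ = 1.421875 > 1, so no such prefix code exists.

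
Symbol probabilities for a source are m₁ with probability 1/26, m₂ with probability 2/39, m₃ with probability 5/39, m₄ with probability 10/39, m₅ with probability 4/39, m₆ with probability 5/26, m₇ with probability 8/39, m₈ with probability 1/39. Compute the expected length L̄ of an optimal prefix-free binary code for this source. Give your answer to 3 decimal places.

Repeatedly combine the two least-probable nodes; the expected code length is the sum of the merged weights.
merge 1/39 + 1/26 → 5/78
merge 2/39 + 5/78 → 3/26
merge 4/39 + 3/26 → 17/78
merge 5/39 + 5/26 → 25/78
merge 8/39 + 17/78 → 11/26
merge 10/39 + 25/78 → 15/26
merge 11/26 + 15/26 → 1
L = 5/78 + 3/26 + 17/78 + 25/78 + 11/26 + 15/26 + 1 = 106/39 ≈ 2.718 bits/symbol.

2.718 bits/symbol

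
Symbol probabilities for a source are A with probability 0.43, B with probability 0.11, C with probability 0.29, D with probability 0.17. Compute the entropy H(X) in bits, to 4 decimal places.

H = −Σ pᵢ log₂ pᵢ.
−0.43·log₂(0.43) = 0.5236
−0.11·log₂(0.11) = 0.3503
−0.29·log₂(0.29) = 0.5179
−0.17·log₂(0.17) = 0.4346
Sum ≈ 1.8263 → 1.8263 bits.

1.8263 bits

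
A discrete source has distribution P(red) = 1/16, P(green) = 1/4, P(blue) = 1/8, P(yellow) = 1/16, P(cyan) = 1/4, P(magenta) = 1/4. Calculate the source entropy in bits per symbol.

2.375 bits

Each probability is a power of 1/2, so log₂(1/p) is an integer.
H = Σ p·log₂(1/p) = 1/16·4 + 1/4·2 + 1/8·3 + 1/16·4 + 1/4·2 + 1/4·2 = 2.375 bits.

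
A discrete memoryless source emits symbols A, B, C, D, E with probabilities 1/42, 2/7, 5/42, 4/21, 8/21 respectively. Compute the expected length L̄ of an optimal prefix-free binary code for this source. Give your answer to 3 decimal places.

2.095 bits/symbol

Repeatedly combine the two least-probable nodes; the expected code length is the sum of the merged weights.
merge 1/42 + 5/42 → 1/7
merge 1/7 + 4/21 → 1/3
merge 2/7 + 1/3 → 13/21
merge 8/21 + 13/21 → 1
L = 1/7 + 1/3 + 13/21 + 1 = 44/21 ≈ 2.095 bits/symbol.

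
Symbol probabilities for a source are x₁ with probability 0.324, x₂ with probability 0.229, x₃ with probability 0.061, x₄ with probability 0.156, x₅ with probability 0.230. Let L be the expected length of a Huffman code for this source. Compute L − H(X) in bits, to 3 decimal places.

Entropy H = −Σ p log₂ p ≈ 2.1657 bits.
Huffman merges: 61/1000+39/250→217/1000; 217/1000+229/1000→223/500; 23/100+81/250→277/500; 223/500+277/500→1. L = 2217/1000 ≈ 2.2170.
L − H = 2.2170 − 2.1657 = 0.051 bits.

0.051 bits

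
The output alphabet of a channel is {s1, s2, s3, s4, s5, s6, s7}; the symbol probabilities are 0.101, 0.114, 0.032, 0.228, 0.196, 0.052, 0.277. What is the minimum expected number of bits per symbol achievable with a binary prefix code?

Repeatedly combine the two least-probable nodes; the expected code length is the sum of the merged weights.
merge 4/125 + 13/250 → 21/250
merge 21/250 + 101/1000 → 37/200
merge 57/500 + 37/200 → 299/1000
merge 49/250 + 57/250 → 53/125
merge 277/1000 + 299/1000 → 72/125
merge 53/125 + 72/125 → 1
L = 21/250 + 37/200 + 299/1000 + 53/125 + 72/125 + 1 = 321/125 = 2.568 bits/symbol.

2.568 bits/symbol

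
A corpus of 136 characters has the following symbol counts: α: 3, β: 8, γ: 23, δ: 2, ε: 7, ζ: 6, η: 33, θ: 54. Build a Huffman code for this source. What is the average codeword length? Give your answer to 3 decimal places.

2.382 bits/symbol

Probabilities are the counts divided by 136.
Repeatedly combine the two least-probable nodes; the expected code length is the sum of the merged weights.
merge 1/68 + 3/136 → 5/136
merge 5/136 + 3/68 → 11/136
merge 7/136 + 1/17 → 15/136
merge 11/136 + 15/136 → 13/68
merge 23/136 + 13/68 → 49/136
merge 33/136 + 49/136 → 41/68
merge 27/68 + 41/68 → 1
L = 5/136 + 11/136 + 15/136 + 13/68 + 49/136 + 41/68 + 1 = 81/34 ≈ 2.382 bits/symbol.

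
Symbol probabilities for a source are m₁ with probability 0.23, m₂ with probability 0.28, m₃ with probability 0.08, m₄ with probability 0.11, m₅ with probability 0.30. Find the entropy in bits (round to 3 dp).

H = −Σ pᵢ log₂ pᵢ.
−0.23·log₂(0.23) = 0.4877
−0.28·log₂(0.28) = 0.5142
−0.08·log₂(0.08) = 0.2915
−0.11·log₂(0.11) = 0.3503
−0.30·log₂(0.30) = 0.5211
Sum ≈ 2.1648 → 2.165 bits.

2.165 bits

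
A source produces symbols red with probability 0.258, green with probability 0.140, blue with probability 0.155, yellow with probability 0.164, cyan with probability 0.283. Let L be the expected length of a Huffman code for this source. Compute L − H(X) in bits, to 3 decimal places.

Entropy H = −Σ p log₂ p ≈ 2.2614 bits.
Huffman merges: 7/50+31/200→59/200; 41/250+129/500→211/500; 283/1000+59/200→289/500; 211/500+289/500→1. L = 459/200 ≈ 2.2950.
L − H = 2.2950 − 2.2614 = 0.034 bits.

0.034 bits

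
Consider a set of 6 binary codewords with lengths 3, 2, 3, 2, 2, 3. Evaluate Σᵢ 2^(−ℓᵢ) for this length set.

With common denominator 2^3 = 8: Σ 2^(−ℓᵢ) = 1/8 + 2/8 + 1/8 + 2/8 + 2/8 + 1/8 = 9/8 = 1.125.

1.125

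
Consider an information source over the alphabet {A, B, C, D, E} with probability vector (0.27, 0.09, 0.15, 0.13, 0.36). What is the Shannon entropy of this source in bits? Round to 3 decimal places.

2.146 bits

H = −Σ pᵢ log₂ pᵢ.
−0.27·log₂(0.27) = 0.5100
−0.09·log₂(0.09) = 0.3127
−0.15·log₂(0.15) = 0.4105
−0.13·log₂(0.13) = 0.3826
−0.36·log₂(0.36) = 0.5306
Sum ≈ 2.1465 → 2.146 bits.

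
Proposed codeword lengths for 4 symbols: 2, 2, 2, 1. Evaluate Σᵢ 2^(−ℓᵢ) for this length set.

1.25

With common denominator 2^2 = 4: Σ 2^(−ℓᵢ) = 1/4 + 1/4 + 1/4 + 2/4 = 5/4 = 1.25.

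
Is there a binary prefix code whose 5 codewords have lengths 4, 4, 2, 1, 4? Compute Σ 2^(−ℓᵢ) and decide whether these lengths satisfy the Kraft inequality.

With common denominator 2^4 = 16: Σ 2^(−ℓᵢ) = 1/16 + 1/16 + 4/16 + 8/16 + 1/16 = 15/16 = 0.9375.
Kraft's inequality requires Σ ≤ 1; here Σ = 0.9375 ≤ 1, so such a prefix code exists.

0.9375; yes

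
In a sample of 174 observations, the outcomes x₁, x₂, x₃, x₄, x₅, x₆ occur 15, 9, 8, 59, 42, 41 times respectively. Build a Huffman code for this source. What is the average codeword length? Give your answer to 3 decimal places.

2.282 bits/symbol

Probabilities are the counts divided by 174.
Repeatedly combine the two least-probable nodes; the expected code length is the sum of the merged weights.
merge 4/87 + 3/58 → 17/174
merge 5/58 + 17/174 → 16/87
merge 16/87 + 41/174 → 73/174
merge 7/29 + 59/174 → 101/174
merge 73/174 + 101/174 → 1
L = 17/174 + 16/87 + 73/174 + 101/174 + 1 = 397/174 ≈ 2.282 bits/symbol.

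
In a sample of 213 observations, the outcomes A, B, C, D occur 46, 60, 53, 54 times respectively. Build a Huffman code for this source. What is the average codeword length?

Probabilities are the counts divided by 213.
Repeatedly combine the two least-probable nodes; the expected code length is the sum of the merged weights.
merge 46/213 + 53/213 → 33/71
merge 18/71 + 20/71 → 38/71
merge 33/71 + 38/71 → 1
L = 33/71 + 38/71 + 1 = 2 bits/symbol.

2 bits/symbol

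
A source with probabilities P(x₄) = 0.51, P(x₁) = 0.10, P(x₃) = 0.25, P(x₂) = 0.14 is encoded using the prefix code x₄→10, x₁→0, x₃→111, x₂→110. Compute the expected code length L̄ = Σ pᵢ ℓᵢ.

2.29 bits/symbol

L̄ = Σ pᵢ·ℓᵢ = 0.51·2 + 0.10·1 + 0.25·3 + 0.14·3 = 2.29 bits/symbol.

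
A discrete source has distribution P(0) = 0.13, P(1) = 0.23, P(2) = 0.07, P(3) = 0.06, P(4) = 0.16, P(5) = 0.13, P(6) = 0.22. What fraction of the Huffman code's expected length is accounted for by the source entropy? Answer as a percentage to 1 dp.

99.6%

Entropy H = −Σ p log₂ p ≈ 2.6686 bits.
Huffman merges: 3/50+7/100→13/100; 13/100+13/100→13/50; 13/100+4/25→29/100; 11/50+23/100→9/20; 13/50+29/100→11/20; 9/20+11/20→1. L = 67/25 ≈ 2.6800.
Efficiency = H/L = 2.6686/2.6800 = 99.6%.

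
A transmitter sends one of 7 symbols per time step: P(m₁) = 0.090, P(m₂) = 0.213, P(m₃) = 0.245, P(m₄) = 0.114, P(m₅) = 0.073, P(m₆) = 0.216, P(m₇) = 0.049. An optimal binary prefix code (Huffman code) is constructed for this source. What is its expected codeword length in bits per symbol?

2.652 bits/symbol

Repeatedly combine the two least-probable nodes; the expected code length is the sum of the merged weights.
merge 49/1000 + 73/1000 → 61/500
merge 9/100 + 57/500 → 51/250
merge 61/500 + 51/250 → 163/500
merge 213/1000 + 27/125 → 429/1000
merge 49/200 + 163/500 → 571/1000
merge 429/1000 + 571/1000 → 1
L = 61/500 + 51/250 + 163/500 + 429/1000 + 571/1000 + 1 = 663/250 = 2.652 bits/symbol.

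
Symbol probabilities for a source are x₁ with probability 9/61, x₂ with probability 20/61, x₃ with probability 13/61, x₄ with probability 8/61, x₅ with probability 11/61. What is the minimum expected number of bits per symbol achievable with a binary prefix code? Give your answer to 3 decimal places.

Repeatedly combine the two least-probable nodes; the expected code length is the sum of the merged weights.
merge 8/61 + 9/61 → 17/61
merge 11/61 + 13/61 → 24/61
merge 17/61 + 20/61 → 37/61
merge 24/61 + 37/61 → 1
L = 17/61 + 24/61 + 37/61 + 1 = 139/61 ≈ 2.279 bits/symbol.

2.279 bits/symbol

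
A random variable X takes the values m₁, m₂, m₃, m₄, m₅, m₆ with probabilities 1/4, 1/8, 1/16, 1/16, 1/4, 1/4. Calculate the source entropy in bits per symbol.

Each probability is a power of 1/2, so log₂(1/p) is an integer.
H = Σ p·log₂(1/p) = 1/4·2 + 1/8·3 + 1/16·4 + 1/16·4 + 1/4·2 + 1/4·2 = 2.375 bits.

2.375 bits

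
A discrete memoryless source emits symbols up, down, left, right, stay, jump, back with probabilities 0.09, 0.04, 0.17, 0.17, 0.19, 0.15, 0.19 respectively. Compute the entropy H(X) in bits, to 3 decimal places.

H = −Σ pᵢ log₂ pᵢ.
−0.09·log₂(0.09) = 0.3127
−0.04·log₂(0.04) = 0.1858
−0.17·log₂(0.17) = 0.4346
−0.17·log₂(0.17) = 0.4346
−0.19·log₂(0.19) = 0.4552
−0.15·log₂(0.15) = 0.4105
−0.19·log₂(0.19) = 0.4552
Sum ≈ 2.6886 → 2.689 bits.

2.689 bits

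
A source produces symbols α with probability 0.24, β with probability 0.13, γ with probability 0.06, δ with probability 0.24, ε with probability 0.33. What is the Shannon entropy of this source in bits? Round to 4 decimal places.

2.1423 bits

H = −Σ pᵢ log₂ pᵢ.
−0.24·log₂(0.24) = 0.4941
−0.13·log₂(0.13) = 0.3826
−0.06·log₂(0.06) = 0.2435
−0.24·log₂(0.24) = 0.4941
−0.33·log₂(0.33) = 0.5278
Sum ≈ 2.1423 → 2.1423 bits.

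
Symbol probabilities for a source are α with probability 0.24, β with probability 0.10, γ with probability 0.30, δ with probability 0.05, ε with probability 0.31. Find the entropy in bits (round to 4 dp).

2.0873 bits

H = −Σ pᵢ log₂ pᵢ.
−0.24·log₂(0.24) = 0.4941
−0.10·log₂(0.10) = 0.3322
−0.30·log₂(0.30) = 0.5211
−0.05·log₂(0.05) = 0.2161
−0.31·log₂(0.31) = 0.5238
Sum ≈ 2.0873 → 2.0873 bits.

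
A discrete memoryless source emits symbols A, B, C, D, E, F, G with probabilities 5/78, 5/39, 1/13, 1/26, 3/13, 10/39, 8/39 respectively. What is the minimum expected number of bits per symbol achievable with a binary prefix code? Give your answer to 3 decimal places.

Repeatedly combine the two least-probable nodes; the expected code length is the sum of the merged weights.
merge 1/26 + 5/78 → 4/39
merge 1/13 + 4/39 → 7/39
merge 5/39 + 7/39 → 4/13
merge 8/39 + 3/13 → 17/39
merge 10/39 + 4/13 → 22/39
merge 17/39 + 22/39 → 1
L = 4/39 + 7/39 + 4/13 + 17/39 + 22/39 + 1 = 101/39 ≈ 2.590 bits/symbol.

2.590 bits/symbol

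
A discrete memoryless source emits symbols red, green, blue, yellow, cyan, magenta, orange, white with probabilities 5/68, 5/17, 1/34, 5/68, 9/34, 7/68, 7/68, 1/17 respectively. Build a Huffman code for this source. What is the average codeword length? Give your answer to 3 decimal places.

2.676 bits/symbol

Repeatedly combine the two least-probable nodes; the expected code length is the sum of the merged weights.
merge 1/34 + 1/17 → 3/34
merge 5/68 + 5/68 → 5/34
merge 3/34 + 7/68 → 13/68
merge 7/68 + 5/34 → 1/4
merge 13/68 + 1/4 → 15/34
merge 9/34 + 5/17 → 19/34
merge 15/34 + 19/34 → 1
L = 3/34 + 5/34 + 13/68 + 1/4 + 15/34 + 19/34 + 1 = 91/34 ≈ 2.676 bits/symbol.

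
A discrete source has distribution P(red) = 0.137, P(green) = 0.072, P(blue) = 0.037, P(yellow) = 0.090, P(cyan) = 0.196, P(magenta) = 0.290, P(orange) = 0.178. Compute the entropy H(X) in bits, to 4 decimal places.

2.5768 bits

H = −Σ pᵢ log₂ pᵢ.
−0.137·log₂(0.137) = 0.3929
−0.072·log₂(0.072) = 0.2733
−0.037·log₂(0.037) = 0.1760
−0.090·log₂(0.090) = 0.3127
−0.196·log₂(0.196) = 0.4608
−0.290·log₂(0.290) = 0.5179
−0.178·log₂(0.178) = 0.4432
Sum ≈ 2.5768 → 2.5768 bits.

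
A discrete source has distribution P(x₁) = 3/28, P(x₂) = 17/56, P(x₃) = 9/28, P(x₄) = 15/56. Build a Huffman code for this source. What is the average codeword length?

Repeatedly combine the two least-probable nodes; the expected code length is the sum of the merged weights.
merge 3/28 + 15/56 → 3/8
merge 17/56 + 9/28 → 5/8
merge 3/8 + 5/8 → 1
L = 3/8 + 5/8 + 1 = 2 bits/symbol.

2 bits/symbol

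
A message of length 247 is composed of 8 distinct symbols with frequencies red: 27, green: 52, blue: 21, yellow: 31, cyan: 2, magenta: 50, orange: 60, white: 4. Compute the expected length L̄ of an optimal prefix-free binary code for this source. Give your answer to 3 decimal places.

Probabilities are the counts divided by 247.
Repeatedly combine the two least-probable nodes; the expected code length is the sum of the merged weights.
merge 2/247 + 4/247 → 6/247
merge 6/247 + 21/247 → 27/247
merge 27/247 + 27/247 → 54/247
merge 31/247 + 50/247 → 81/247
merge 4/19 + 54/247 → 106/247
merge 60/247 + 81/247 → 141/247
merge 106/247 + 141/247 → 1
L = 6/247 + 27/247 + 54/247 + 81/247 + 106/247 + 141/247 + 1 = 662/247 ≈ 2.680 bits/symbol.

2.680 bits/symbol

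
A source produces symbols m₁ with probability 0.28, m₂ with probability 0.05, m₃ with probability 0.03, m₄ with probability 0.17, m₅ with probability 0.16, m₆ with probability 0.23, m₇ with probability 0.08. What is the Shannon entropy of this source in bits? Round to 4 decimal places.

H = −Σ pᵢ log₂ pᵢ.
−0.28·log₂(0.28) = 0.5142
−0.05·log₂(0.05) = 0.2161
−0.03·log₂(0.03) = 0.1518
−0.17·log₂(0.17) = 0.4346
−0.16·log₂(0.16) = 0.4230
−0.23·log₂(0.23) = 0.4877
−0.08·log₂(0.08) = 0.2915
Sum ≈ 2.5189 → 2.5189 bits.

2.5189 bits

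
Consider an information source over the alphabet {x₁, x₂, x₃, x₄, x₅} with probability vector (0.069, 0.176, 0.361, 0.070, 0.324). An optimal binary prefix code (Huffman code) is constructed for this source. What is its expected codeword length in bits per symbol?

Repeatedly combine the two least-probable nodes; the expected code length is the sum of the merged weights.
merge 69/1000 + 7/100 → 139/1000
merge 139/1000 + 22/125 → 63/200
merge 63/200 + 81/250 → 639/1000
merge 361/1000 + 639/1000 → 1
L = 139/1000 + 63/200 + 639/1000 + 1 = 2093/1000 = 2.093 bits/symbol.

2.093 bits/symbol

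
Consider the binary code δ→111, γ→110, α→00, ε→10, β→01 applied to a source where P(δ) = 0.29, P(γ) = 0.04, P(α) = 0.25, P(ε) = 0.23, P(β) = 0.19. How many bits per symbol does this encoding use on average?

2.33 bits/symbol

L̄ = Σ pᵢ·ℓᵢ = 0.29·3 + 0.04·3 + 0.25·2 + 0.23·2 + 0.19·2 = 2.33 bits/symbol.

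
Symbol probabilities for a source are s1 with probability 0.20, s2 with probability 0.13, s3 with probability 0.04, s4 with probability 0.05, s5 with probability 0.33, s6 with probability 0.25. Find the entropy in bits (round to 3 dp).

H = −Σ pᵢ log₂ pᵢ.
−0.20·log₂(0.20) = 0.4644
−0.13·log₂(0.13) = 0.3826
−0.04·log₂(0.04) = 0.1858
−0.05·log₂(0.05) = 0.2161
−0.33·log₂(0.33) = 0.5278
−0.25·log₂(0.25) = 0.5000
Sum ≈ 2.2767 → 2.277 bits.

2.277 bits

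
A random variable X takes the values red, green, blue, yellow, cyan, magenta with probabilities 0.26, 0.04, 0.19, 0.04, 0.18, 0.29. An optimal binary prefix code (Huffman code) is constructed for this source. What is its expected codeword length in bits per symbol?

2.34 bits/symbol

Repeatedly combine the two least-probable nodes; the expected code length is the sum of the merged weights.
merge 1/25 + 1/25 → 2/25
merge 2/25 + 9/50 → 13/50
merge 19/100 + 13/50 → 9/20
merge 13/50 + 29/100 → 11/20
merge 9/20 + 11/20 → 1
L = 2/25 + 13/50 + 9/20 + 11/20 + 1 = 117/50 = 2.34 bits/symbol.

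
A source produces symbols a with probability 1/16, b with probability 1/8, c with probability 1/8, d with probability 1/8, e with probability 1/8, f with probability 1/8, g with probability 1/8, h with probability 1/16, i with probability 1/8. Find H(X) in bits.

Each probability is a power of 1/2, so log₂(1/p) is an integer.
H = Σ p·log₂(1/p) = 1/16·4 + 1/8·3 + 1/8·3 + 1/8·3 + 1/8·3 + 1/8·3 + 1/8·3 + 1/16·4 + 1/8·3 = 3.125 bits.

3.125 bits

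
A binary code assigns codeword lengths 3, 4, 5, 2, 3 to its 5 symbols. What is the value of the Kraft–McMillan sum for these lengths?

With common denominator 2^5 = 32: Σ 2^(−ℓᵢ) = 4/32 + 2/32 + 1/32 + 8/32 + 4/32 = 19/32 = 0.59375.

0.59375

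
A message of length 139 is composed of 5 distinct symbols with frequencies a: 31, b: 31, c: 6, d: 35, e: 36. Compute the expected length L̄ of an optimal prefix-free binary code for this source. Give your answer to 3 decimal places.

Probabilities are the counts divided by 139.
Repeatedly combine the two least-probable nodes; the expected code length is the sum of the merged weights.
merge 6/139 + 31/139 → 37/139
merge 31/139 + 35/139 → 66/139
merge 36/139 + 37/139 → 73/139
merge 66/139 + 73/139 → 1
L = 37/139 + 66/139 + 73/139 + 1 = 315/139 ≈ 2.266 bits/symbol.

2.266 bits/symbol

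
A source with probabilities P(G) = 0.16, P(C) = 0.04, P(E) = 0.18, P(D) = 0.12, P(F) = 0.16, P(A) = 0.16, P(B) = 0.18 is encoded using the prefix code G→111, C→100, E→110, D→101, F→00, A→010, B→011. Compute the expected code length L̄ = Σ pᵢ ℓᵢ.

2.84 bits/symbol

L̄ = Σ pᵢ·ℓᵢ = 0.16·3 + 0.04·3 + 0.18·3 + 0.12·3 + 0.16·2 + 0.16·3 + 0.18·3 = 2.84 bits/symbol.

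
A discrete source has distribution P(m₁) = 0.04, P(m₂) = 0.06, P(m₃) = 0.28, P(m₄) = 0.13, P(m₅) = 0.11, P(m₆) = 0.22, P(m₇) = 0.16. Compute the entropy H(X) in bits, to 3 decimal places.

2.580 bits

H = −Σ pᵢ log₂ pᵢ.
−0.04·log₂(0.04) = 0.1858
−0.06·log₂(0.06) = 0.2435
−0.28·log₂(0.28) = 0.5142
−0.13·log₂(0.13) = 0.3826
−0.11·log₂(0.11) = 0.3503
−0.22·log₂(0.22) = 0.4806
−0.16·log₂(0.16) = 0.4230
Sum ≈ 2.5800 → 2.580 bits.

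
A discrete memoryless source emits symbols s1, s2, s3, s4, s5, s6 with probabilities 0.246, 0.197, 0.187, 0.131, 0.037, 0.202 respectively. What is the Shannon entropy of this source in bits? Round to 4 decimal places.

2.4380 bits

H = −Σ pᵢ log₂ pᵢ.
−0.246·log₂(0.246) = 0.4977
−0.197·log₂(0.197) = 0.4617
−0.187·log₂(0.187) = 0.4523
−0.131·log₂(0.131) = 0.3841
−0.037·log₂(0.037) = 0.1760
−0.202·log₂(0.202) = 0.4661
Sum ≈ 2.4380 → 2.4380 bits.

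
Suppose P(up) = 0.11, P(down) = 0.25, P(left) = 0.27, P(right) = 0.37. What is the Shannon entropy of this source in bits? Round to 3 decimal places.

1.891 bits

H = −Σ pᵢ log₂ pᵢ.
−0.11·log₂(0.11) = 0.3503
−0.25·log₂(0.25) = 0.5000
−0.27·log₂(0.27) = 0.5100
−0.37·log₂(0.37) = 0.5307
Sum ≈ 1.8910 → 1.891 bits.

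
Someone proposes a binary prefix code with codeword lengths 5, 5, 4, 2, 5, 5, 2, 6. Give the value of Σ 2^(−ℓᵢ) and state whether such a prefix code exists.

With common denominator 2^6 = 64: Σ 2^(−ℓᵢ) = 2/64 + 2/64 + 4/64 + 16/64 + 2/64 + 2/64 + 16/64 + 1/64 = 45/64 = 0.703125.
Kraft's inequality requires Σ ≤ 1; here Σ = 0.703125 ≤ 1, so such a prefix code exists.

0.703125; yes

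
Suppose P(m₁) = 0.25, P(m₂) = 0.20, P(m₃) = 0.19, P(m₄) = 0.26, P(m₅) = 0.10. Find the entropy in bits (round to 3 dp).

2.257 bits

H = −Σ pᵢ log₂ pᵢ.
−0.25·log₂(0.25) = 0.5000
−0.20·log₂(0.20) = 0.4644
−0.19·log₂(0.19) = 0.4552
−0.26·log₂(0.26) = 0.5053
−0.10·log₂(0.10) = 0.3322
Sum ≈ 2.2571 → 2.257 bits.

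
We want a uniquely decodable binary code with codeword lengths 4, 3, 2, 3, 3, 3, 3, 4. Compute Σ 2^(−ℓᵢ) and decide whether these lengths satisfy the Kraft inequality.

With common denominator 2^4 = 16: Σ 2^(−ℓᵢ) = 1/16 + 2/16 + 4/16 + 2/16 + 2/16 + 2/16 + 2/16 + 1/16 = 16/16 = 1.
Kraft's inequality requires Σ ≤ 1; here Σ = 1 ≤ 1, so such a prefix code exists.

1; yes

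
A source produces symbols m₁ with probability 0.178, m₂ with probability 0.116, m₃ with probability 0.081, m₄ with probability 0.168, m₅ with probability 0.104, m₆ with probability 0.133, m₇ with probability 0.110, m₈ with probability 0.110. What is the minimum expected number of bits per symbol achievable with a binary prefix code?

3 bits/symbol

Repeatedly combine the two least-probable nodes; the expected code length is the sum of the merged weights.
merge 81/1000 + 13/125 → 37/200
merge 11/100 + 11/100 → 11/50
merge 29/250 + 133/1000 → 249/1000
merge 21/125 + 89/500 → 173/500
merge 37/200 + 11/50 → 81/200
merge 249/1000 + 173/500 → 119/200
merge 81/200 + 119/200 → 1
L = 37/200 + 11/50 + 249/1000 + 173/500 + 81/200 + 119/200 + 1 = 3 bits/symbol.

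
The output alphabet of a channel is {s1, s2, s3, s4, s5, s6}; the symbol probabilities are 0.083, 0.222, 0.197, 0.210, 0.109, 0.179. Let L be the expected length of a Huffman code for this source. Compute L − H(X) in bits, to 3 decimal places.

0.056 bits

Entropy H = −Σ p log₂ p ≈ 2.5074 bits.
Huffman merges: 83/1000+109/1000→24/125; 179/1000+24/125→371/1000; 197/1000+21/100→407/1000; 111/500+371/1000→593/1000; 407/1000+593/1000→1. L = 2563/1000 ≈ 2.5630.
L − H = 2.5630 − 2.5074 = 0.056 bits.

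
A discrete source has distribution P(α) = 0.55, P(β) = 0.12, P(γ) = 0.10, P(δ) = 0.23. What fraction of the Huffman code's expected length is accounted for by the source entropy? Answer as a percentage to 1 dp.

Entropy H = −Σ p log₂ p ≈ 1.6613 bits.
Huffman merges: 1/10+3/25→11/50; 11/50+23/100→9/20; 9/20+11/20→1. L = 167/100 ≈ 1.6700.
Efficiency = H/L = 1.6613/1.6700 = 99.5%.

99.5%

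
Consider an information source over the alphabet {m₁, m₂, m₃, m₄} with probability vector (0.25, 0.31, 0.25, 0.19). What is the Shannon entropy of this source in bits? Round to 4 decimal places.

H = −Σ pᵢ log₂ pᵢ.
−0.25·log₂(0.25) = 0.5000
−0.31·log₂(0.31) = 0.5238
−0.25·log₂(0.25) = 0.5000
−0.19·log₂(0.19) = 0.4552
Sum ≈ 1.9790 → 1.9790 bits.

1.9790 bits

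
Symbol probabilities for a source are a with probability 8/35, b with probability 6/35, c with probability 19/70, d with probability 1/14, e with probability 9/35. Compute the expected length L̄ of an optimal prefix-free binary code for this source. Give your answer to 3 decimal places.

Repeatedly combine the two least-probable nodes; the expected code length is the sum of the merged weights.
merge 1/14 + 6/35 → 17/70
merge 8/35 + 17/70 → 33/70
merge 9/35 + 19/70 → 37/70
merge 33/70 + 37/70 → 1
L = 17/70 + 33/70 + 37/70 + 1 = 157/70 ≈ 2.243 bits/symbol.

2.243 bits/symbol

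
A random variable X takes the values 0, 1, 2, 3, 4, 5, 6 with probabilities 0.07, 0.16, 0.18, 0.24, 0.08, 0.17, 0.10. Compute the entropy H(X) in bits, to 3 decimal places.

2.689 bits

H = −Σ pᵢ log₂ pᵢ.
−0.07·log₂(0.07) = 0.2686
−0.16·log₂(0.16) = 0.4230
−0.18·log₂(0.18) = 0.4453
−0.24·log₂(0.24) = 0.4941
−0.08·log₂(0.08) = 0.2915
−0.17·log₂(0.17) = 0.4346
−0.10·log₂(0.10) = 0.3322
Sum ≈ 2.6893 → 2.689 bits.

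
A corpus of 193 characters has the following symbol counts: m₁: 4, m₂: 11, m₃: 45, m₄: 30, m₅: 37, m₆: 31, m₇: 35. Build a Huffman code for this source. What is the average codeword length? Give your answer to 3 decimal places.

Probabilities are the counts divided by 193.
Repeatedly combine the two least-probable nodes; the expected code length is the sum of the merged weights.
merge 4/193 + 11/193 → 15/193
merge 15/193 + 30/193 → 45/193
merge 31/193 + 35/193 → 66/193
merge 37/193 + 45/193 → 82/193
merge 45/193 + 66/193 → 111/193
merge 82/193 + 111/193 → 1
L = 15/193 + 45/193 + 66/193 + 82/193 + 111/193 + 1 = 512/193 ≈ 2.653 bits/symbol.

2.653 bits/symbol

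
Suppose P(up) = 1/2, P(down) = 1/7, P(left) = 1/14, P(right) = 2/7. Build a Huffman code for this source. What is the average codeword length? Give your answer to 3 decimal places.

1.714 bits/symbol

Repeatedly combine the two least-probable nodes; the expected code length is the sum of the merged weights.
merge 1/14 + 1/7 → 3/14
merge 3/14 + 2/7 → 1/2
merge 1/2 + 1/2 → 1
L = 3/14 + 1/2 + 1 = 12/7 ≈ 1.714 bits/symbol.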